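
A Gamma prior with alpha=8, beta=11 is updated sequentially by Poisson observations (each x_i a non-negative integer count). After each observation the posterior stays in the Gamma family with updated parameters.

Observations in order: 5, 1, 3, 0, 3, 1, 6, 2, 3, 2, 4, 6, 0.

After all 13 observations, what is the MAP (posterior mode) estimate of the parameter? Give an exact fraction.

43/24

obs 1: x=5 → posterior Gamma(13, 12)
obs 2: x=1 → posterior Gamma(14, 13)
obs 3: x=3 → posterior Gamma(17, 14)
obs 4: x=0 → posterior Gamma(17, 15)
obs 5: x=3 → posterior Gamma(20, 16)
obs 6: x=1 → posterior Gamma(21, 17)
obs 7: x=6 → posterior Gamma(27, 18)
obs 8: x=2 → posterior Gamma(29, 19)
obs 9: x=3 → posterior Gamma(32, 20)
obs 10: x=2 → posterior Gamma(34, 21)
obs 11: x=4 → posterior Gamma(38, 22)
obs 12: x=6 → posterior Gamma(44, 23)
obs 13: x=0 → posterior Gamma(44, 24)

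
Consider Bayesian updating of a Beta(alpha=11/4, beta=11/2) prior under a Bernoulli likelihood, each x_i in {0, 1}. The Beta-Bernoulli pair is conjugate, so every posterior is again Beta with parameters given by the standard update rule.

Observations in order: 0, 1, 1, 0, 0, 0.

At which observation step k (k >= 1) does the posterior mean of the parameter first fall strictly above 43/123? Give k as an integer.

obs 1: x=0 → posterior Beta(11/4, 13/2)
obs 2: x=1 → posterior Beta(15/4, 13/2)
obs 3: x=1 → posterior Beta(19/4, 13/2)
obs 4: x=0 → posterior Beta(19/4, 15/2)
obs 5: x=0 → posterior Beta(19/4, 17/2)
obs 6: x=0 → posterior Beta(19/4, 19/2)

k = 2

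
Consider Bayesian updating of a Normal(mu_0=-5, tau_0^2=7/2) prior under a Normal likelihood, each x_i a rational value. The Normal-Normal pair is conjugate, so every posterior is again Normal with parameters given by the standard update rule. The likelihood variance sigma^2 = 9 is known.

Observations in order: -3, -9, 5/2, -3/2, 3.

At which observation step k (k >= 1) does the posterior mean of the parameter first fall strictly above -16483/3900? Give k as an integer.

k = 3

obs 1: x=-3 → posterior Normal(-111/25, 63/25)
obs 2: x=-9 → posterior Normal(-87/16, 63/32)
obs 3: x=5/2 → posterior Normal(-313/78, 21/13)
obs 4: x=-3/2 → posterior Normal(-167/46, 63/46)
obs 5: x=3 → posterior Normal(-146/53, 63/53)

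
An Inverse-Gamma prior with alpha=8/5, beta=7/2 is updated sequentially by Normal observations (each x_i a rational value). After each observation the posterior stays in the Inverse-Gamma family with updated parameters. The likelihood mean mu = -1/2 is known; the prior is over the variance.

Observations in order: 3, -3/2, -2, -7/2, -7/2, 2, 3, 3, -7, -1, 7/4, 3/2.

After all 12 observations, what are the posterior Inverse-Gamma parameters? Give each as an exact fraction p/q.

alpha=38/5, beta=1965/32

obs 1: x=3 → posterior Inverse-Gamma(21/10, 77/8)
obs 2: x=-3/2 → posterior Inverse-Gamma(13/5, 81/8)
obs 3: x=-2 → posterior Inverse-Gamma(31/10, 45/4)
obs 4: x=-7/2 → posterior Inverse-Gamma(18/5, 63/4)
obs 5: x=-7/2 → posterior Inverse-Gamma(41/10, 81/4)
obs 6: x=2 → posterior Inverse-Gamma(23/5, 187/8)
obs 7: x=3 → posterior Inverse-Gamma(51/10, 59/2)
obs 8: x=3 → posterior Inverse-Gamma(28/5, 285/8)
obs 9: x=-7 → posterior Inverse-Gamma(61/10, 227/4)
obs 10: x=-1 → posterior Inverse-Gamma(33/5, 455/8)
obs 11: x=7/4 → posterior Inverse-Gamma(71/10, 1901/32)
obs 12: x=3/2 → posterior Inverse-Gamma(38/5, 1965/32)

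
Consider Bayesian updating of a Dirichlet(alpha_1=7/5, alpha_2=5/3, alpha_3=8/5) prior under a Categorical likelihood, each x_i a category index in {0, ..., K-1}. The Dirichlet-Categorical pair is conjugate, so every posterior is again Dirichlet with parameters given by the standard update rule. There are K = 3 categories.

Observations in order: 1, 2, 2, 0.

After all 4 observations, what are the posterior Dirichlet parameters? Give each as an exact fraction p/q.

alpha_1=12/5, alpha_2=8/3, alpha_3=18/5

obs 1: x=1 → posterior Dirichlet(7/5, 8/3, 8/5)
obs 2: x=2 → posterior Dirichlet(7/5, 8/3, 13/5)
obs 3: x=2 → posterior Dirichlet(7/5, 8/3, 18/5)
obs 4: x=0 → posterior Dirichlet(12/5, 8/3, 18/5)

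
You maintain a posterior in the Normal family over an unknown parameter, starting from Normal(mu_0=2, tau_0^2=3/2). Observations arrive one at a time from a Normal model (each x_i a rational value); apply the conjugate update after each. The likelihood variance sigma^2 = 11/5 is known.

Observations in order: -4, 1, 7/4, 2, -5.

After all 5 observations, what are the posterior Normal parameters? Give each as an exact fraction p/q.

mu_0=-79/388, tau_0^2=33/97

obs 1: x=-4 → posterior Normal(-16/37, 33/37)
obs 2: x=1 → posterior Normal(-1/52, 33/52)
obs 3: x=7/4 → posterior Normal(101/268, 33/67)
obs 4: x=2 → posterior Normal(221/328, 33/82)
obs 5: x=-5 → posterior Normal(-79/388, 33/97)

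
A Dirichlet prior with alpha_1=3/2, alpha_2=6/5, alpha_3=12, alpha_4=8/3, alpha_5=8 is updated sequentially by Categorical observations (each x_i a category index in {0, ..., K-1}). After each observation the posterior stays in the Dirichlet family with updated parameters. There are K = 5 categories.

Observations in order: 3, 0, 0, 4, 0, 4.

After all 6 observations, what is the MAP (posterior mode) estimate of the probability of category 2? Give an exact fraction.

330/791

obs 1: x=3 → posterior Dirichlet(3/2, 6/5, 12, 11/3, 8)
obs 2: x=0 → posterior Dirichlet(5/2, 6/5, 12, 11/3, 8)
obs 3: x=0 → posterior Dirichlet(7/2, 6/5, 12, 11/3, 8)
obs 4: x=4 → posterior Dirichlet(7/2, 6/5, 12, 11/3, 9)
obs 5: x=0 → posterior Dirichlet(9/2, 6/5, 12, 11/3, 9)
obs 6: x=4 → posterior Dirichlet(9/2, 6/5, 12, 11/3, 10)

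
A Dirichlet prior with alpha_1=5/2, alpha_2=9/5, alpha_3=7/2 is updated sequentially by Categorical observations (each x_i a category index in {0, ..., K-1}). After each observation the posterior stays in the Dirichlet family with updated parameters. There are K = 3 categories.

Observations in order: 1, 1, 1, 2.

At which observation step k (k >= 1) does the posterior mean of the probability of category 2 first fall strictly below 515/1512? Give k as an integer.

obs 1: x=1 → posterior Dirichlet(5/2, 14/5, 7/2)
obs 2: x=1 → posterior Dirichlet(5/2, 19/5, 7/2)
obs 3: x=1 → posterior Dirichlet(5/2, 24/5, 7/2)
obs 4: x=2 → posterior Dirichlet(5/2, 24/5, 9/2)

k = 3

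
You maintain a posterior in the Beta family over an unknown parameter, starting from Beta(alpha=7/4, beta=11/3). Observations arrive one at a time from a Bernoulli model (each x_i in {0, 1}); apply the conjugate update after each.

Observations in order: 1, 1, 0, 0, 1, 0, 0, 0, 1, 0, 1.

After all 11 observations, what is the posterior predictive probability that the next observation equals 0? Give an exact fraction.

116/197

obs 1: x=1 → posterior Beta(11/4, 11/3)
obs 2: x=1 → posterior Beta(15/4, 11/3)
obs 3: x=0 → posterior Beta(15/4, 14/3)
obs 4: x=0 → posterior Beta(15/4, 17/3)
obs 5: x=1 → posterior Beta(19/4, 17/3)
obs 6: x=0 → posterior Beta(19/4, 20/3)
obs 7: x=0 → posterior Beta(19/4, 23/3)
obs 8: x=0 → posterior Beta(19/4, 26/3)
obs 9: x=1 → posterior Beta(23/4, 26/3)
obs 10: x=0 → posterior Beta(23/4, 29/3)
obs 11: x=1 → posterior Beta(27/4, 29/3)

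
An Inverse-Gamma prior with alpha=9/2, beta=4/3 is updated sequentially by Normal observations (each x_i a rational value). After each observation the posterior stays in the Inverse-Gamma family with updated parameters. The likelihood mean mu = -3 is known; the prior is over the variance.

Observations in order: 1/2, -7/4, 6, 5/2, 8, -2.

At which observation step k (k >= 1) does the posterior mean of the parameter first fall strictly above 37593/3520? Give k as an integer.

obs 1: x=1/2 → posterior Inverse-Gamma(5, 179/24)
obs 2: x=-7/4 → posterior Inverse-Gamma(11/2, 791/96)
obs 3: x=6 → posterior Inverse-Gamma(6, 4679/96)
obs 4: x=5/2 → posterior Inverse-Gamma(13/2, 6131/96)
obs 5: x=8 → posterior Inverse-Gamma(7, 11939/96)
obs 6: x=-2 → posterior Inverse-Gamma(15/2, 11987/96)

k = 4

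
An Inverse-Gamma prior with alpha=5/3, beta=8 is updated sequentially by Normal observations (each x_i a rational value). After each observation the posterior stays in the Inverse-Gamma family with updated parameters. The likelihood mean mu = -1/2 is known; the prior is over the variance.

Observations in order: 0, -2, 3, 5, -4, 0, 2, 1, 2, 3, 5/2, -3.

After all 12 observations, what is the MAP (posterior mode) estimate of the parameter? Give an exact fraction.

obs 1: x=0 → posterior Inverse-Gamma(13/6, 65/8)
obs 2: x=-2 → posterior Inverse-Gamma(8/3, 37/4)
obs 3: x=3 → posterior Inverse-Gamma(19/6, 123/8)
obs 4: x=5 → posterior Inverse-Gamma(11/3, 61/2)
obs 5: x=-4 → posterior Inverse-Gamma(25/6, 293/8)
obs 6: x=0 → posterior Inverse-Gamma(14/3, 147/4)
obs 7: x=2 → posterior Inverse-Gamma(31/6, 319/8)
obs 8: x=1 → posterior Inverse-Gamma(17/3, 41)
obs 9: x=2 → posterior Inverse-Gamma(37/6, 353/8)
obs 10: x=3 → posterior Inverse-Gamma(20/3, 201/4)
obs 11: x=5/2 → posterior Inverse-Gamma(43/6, 219/4)
obs 12: x=-3 → posterior Inverse-Gamma(23/3, 463/8)

1389/208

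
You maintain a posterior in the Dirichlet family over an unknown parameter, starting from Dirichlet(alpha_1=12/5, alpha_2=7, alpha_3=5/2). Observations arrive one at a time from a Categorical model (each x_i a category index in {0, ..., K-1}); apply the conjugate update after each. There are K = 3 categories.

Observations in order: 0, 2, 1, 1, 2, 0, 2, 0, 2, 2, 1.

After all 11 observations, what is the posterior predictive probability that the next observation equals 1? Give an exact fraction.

100/229

obs 1: x=0 → posterior Dirichlet(17/5, 7, 5/2)
obs 2: x=2 → posterior Dirichlet(17/5, 7, 7/2)
obs 3: x=1 → posterior Dirichlet(17/5, 8, 7/2)
obs 4: x=1 → posterior Dirichlet(17/5, 9, 7/2)
obs 5: x=2 → posterior Dirichlet(17/5, 9, 9/2)
obs 6: x=0 → posterior Dirichlet(22/5, 9, 9/2)
obs 7: x=2 → posterior Dirichlet(22/5, 9, 11/2)
obs 8: x=0 → posterior Dirichlet(27/5, 9, 11/2)
obs 9: x=2 → posterior Dirichlet(27/5, 9, 13/2)
obs 10: x=2 → posterior Dirichlet(27/5, 9, 15/2)
obs 11: x=1 → posterior Dirichlet(27/5, 10, 15/2)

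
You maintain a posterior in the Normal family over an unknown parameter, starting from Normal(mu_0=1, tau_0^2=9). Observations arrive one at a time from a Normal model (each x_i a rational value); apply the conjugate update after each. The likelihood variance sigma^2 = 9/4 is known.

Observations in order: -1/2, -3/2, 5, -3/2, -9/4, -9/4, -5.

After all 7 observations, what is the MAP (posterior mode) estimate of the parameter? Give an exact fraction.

-31/29

obs 1: x=-1/2 → posterior Normal(-1/5, 9/5)
obs 2: x=-3/2 → posterior Normal(-7/9, 1)
obs 3: x=5 → posterior Normal(1, 9/13)
obs 4: x=-3/2 → posterior Normal(7/17, 9/17)
obs 5: x=-9/4 → posterior Normal(-2/21, 3/7)
obs 6: x=-9/4 → posterior Normal(-11/25, 9/25)
obs 7: x=-5 → posterior Normal(-31/29, 9/29)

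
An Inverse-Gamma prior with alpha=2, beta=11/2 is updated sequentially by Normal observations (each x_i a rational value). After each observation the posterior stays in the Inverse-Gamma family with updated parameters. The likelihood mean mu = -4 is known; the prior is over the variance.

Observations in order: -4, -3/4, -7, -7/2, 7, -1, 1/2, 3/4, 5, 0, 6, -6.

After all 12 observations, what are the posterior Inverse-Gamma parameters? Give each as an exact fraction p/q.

alpha=8, beta=3237/16

obs 1: x=-4 → posterior Inverse-Gamma(5/2, 11/2)
obs 2: x=-3/4 → posterior Inverse-Gamma(3, 345/32)
obs 3: x=-7 → posterior Inverse-Gamma(7/2, 489/32)
obs 4: x=-7/2 → posterior Inverse-Gamma(4, 493/32)
obs 5: x=7 → posterior Inverse-Gamma(9/2, 2429/32)
obs 6: x=-1 → posterior Inverse-Gamma(5, 2573/32)
obs 7: x=1/2 → posterior Inverse-Gamma(11/2, 2897/32)
obs 8: x=3/4 → posterior Inverse-Gamma(6, 1629/16)
obs 9: x=5 → posterior Inverse-Gamma(13/2, 2277/16)
obs 10: x=0 → posterior Inverse-Gamma(7, 2405/16)
obs 11: x=6 → posterior Inverse-Gamma(15/2, 3205/16)
obs 12: x=-6 → posterior Inverse-Gamma(8, 3237/16)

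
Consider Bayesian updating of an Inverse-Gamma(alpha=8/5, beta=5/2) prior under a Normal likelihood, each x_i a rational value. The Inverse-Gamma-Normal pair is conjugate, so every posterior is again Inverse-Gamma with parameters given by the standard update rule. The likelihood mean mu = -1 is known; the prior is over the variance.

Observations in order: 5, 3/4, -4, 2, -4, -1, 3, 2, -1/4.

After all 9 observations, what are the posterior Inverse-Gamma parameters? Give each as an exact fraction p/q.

obs 1: x=5 → posterior Inverse-Gamma(21/10, 41/2)
obs 2: x=3/4 → posterior Inverse-Gamma(13/5, 705/32)
obs 3: x=-4 → posterior Inverse-Gamma(31/10, 849/32)
obs 4: x=2 → posterior Inverse-Gamma(18/5, 993/32)
obs 5: x=-4 → posterior Inverse-Gamma(41/10, 1137/32)
obs 6: x=-1 → posterior Inverse-Gamma(23/5, 1137/32)
obs 7: x=3 → posterior Inverse-Gamma(51/10, 1393/32)
obs 8: x=2 → posterior Inverse-Gamma(28/5, 1537/32)
obs 9: x=-1/4 → posterior Inverse-Gamma(61/10, 773/16)

alpha=61/10, beta=773/16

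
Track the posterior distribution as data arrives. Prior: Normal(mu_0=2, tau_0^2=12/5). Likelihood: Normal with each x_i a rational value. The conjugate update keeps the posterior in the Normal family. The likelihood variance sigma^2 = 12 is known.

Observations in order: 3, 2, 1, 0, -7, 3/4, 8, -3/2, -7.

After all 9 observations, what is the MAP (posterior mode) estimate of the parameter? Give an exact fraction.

obs 1: x=3 → posterior Normal(13/6, 2)
obs 2: x=2 → posterior Normal(15/7, 12/7)
obs 3: x=1 → posterior Normal(2, 3/2)
obs 4: x=0 → posterior Normal(16/9, 4/3)
obs 5: x=-7 → posterior Normal(9/10, 6/5)
obs 6: x=3/4 → posterior Normal(39/44, 12/11)
obs 7: x=8 → posterior Normal(71/48, 1)
obs 8: x=-3/2 → posterior Normal(5/4, 12/13)
obs 9: x=-7 → posterior Normal(37/56, 6/7)

37/56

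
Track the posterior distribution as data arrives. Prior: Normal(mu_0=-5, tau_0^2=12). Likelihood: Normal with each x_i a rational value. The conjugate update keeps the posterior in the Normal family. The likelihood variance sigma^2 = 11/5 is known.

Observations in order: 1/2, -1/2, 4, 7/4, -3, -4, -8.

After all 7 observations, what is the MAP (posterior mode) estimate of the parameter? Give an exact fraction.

-610/431

obs 1: x=1/2 → posterior Normal(-25/71, 132/71)
obs 2: x=-1/2 → posterior Normal(-55/131, 132/131)
obs 3: x=4 → posterior Normal(185/191, 132/191)
obs 4: x=7/4 → posterior Normal(290/251, 132/251)
obs 5: x=-3 → posterior Normal(110/311, 132/311)
obs 6: x=-4 → posterior Normal(-130/371, 132/371)
obs 7: x=-8 → posterior Normal(-610/431, 132/431)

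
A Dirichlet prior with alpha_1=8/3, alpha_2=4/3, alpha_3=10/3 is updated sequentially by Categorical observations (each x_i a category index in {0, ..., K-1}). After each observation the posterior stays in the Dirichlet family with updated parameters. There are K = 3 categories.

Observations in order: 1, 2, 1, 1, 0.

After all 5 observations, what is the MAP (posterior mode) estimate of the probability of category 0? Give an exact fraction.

2/7

obs 1: x=1 → posterior Dirichlet(8/3, 7/3, 10/3)
obs 2: x=2 → posterior Dirichlet(8/3, 7/3, 13/3)
obs 3: x=1 → posterior Dirichlet(8/3, 10/3, 13/3)
obs 4: x=1 → posterior Dirichlet(8/3, 13/3, 13/3)
obs 5: x=0 → posterior Dirichlet(11/3, 13/3, 13/3)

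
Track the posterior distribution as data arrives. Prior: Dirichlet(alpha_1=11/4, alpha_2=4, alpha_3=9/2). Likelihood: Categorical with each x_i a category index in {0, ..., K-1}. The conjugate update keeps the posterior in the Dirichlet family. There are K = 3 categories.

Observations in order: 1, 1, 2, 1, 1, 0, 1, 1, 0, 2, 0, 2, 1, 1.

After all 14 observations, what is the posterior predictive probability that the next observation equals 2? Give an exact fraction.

obs 1: x=1 → posterior Dirichlet(11/4, 5, 9/2)
obs 2: x=1 → posterior Dirichlet(11/4, 6, 9/2)
obs 3: x=2 → posterior Dirichlet(11/4, 6, 11/2)
obs 4: x=1 → posterior Dirichlet(11/4, 7, 11/2)
obs 5: x=1 → posterior Dirichlet(11/4, 8, 11/2)
obs 6: x=0 → posterior Dirichlet(15/4, 8, 11/2)
obs 7: x=1 → posterior Dirichlet(15/4, 9, 11/2)
obs 8: x=1 → posterior Dirichlet(15/4, 10, 11/2)
obs 9: x=0 → posterior Dirichlet(19/4, 10, 11/2)
obs 10: x=2 → posterior Dirichlet(19/4, 10, 13/2)
obs 11: x=0 → posterior Dirichlet(23/4, 10, 13/2)
obs 12: x=2 → posterior Dirichlet(23/4, 10, 15/2)
obs 13: x=1 → posterior Dirichlet(23/4, 11, 15/2)
obs 14: x=1 → posterior Dirichlet(23/4, 12, 15/2)

30/101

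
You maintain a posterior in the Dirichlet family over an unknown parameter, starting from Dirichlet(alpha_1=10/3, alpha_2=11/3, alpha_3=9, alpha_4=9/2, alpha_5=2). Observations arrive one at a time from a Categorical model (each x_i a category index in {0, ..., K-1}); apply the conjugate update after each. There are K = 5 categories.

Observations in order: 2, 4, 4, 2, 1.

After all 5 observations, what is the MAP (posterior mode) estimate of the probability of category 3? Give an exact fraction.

obs 1: x=2 → posterior Dirichlet(10/3, 11/3, 10, 9/2, 2)
obs 2: x=4 → posterior Dirichlet(10/3, 11/3, 10, 9/2, 3)
obs 3: x=4 → posterior Dirichlet(10/3, 11/3, 10, 9/2, 4)
obs 4: x=2 → posterior Dirichlet(10/3, 11/3, 11, 9/2, 4)
obs 5: x=1 → posterior Dirichlet(10/3, 14/3, 11, 9/2, 4)

7/45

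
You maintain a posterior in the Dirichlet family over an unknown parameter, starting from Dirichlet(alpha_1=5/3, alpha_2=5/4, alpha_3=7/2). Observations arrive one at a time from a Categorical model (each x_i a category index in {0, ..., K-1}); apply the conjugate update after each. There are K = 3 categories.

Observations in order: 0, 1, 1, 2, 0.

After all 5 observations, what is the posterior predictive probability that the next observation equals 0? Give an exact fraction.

obs 1: x=0 → posterior Dirichlet(8/3, 5/4, 7/2)
obs 2: x=1 → posterior Dirichlet(8/3, 9/4, 7/2)
obs 3: x=1 → posterior Dirichlet(8/3, 13/4, 7/2)
obs 4: x=2 → posterior Dirichlet(8/3, 13/4, 9/2)
obs 5: x=0 → posterior Dirichlet(11/3, 13/4, 9/2)

44/137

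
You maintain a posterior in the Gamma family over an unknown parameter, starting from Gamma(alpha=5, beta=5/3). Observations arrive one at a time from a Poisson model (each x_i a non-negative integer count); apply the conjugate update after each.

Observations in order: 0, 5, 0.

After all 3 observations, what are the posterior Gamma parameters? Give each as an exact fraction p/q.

obs 1: x=0 → posterior Gamma(5, 8/3)
obs 2: x=5 → posterior Gamma(10, 11/3)
obs 3: x=0 → posterior Gamma(10, 14/3)

alpha=10, beta=14/3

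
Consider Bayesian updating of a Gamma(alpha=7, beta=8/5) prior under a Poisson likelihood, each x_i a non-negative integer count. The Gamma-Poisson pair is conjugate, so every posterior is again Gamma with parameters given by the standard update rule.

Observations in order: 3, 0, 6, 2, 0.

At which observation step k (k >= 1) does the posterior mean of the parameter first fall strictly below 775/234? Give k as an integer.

k = 2

obs 1: x=3 → posterior Gamma(10, 13/5)
obs 2: x=0 → posterior Gamma(10, 18/5)
obs 3: x=6 → posterior Gamma(16, 23/5)
obs 4: x=2 → posterior Gamma(18, 28/5)
obs 5: x=0 → posterior Gamma(18, 33/5)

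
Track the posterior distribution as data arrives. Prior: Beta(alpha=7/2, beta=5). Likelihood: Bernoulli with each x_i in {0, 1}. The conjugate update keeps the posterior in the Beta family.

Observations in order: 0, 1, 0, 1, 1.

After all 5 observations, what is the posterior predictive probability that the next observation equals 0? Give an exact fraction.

14/27

obs 1: x=0 → posterior Beta(7/2, 6)
obs 2: x=1 → posterior Beta(9/2, 6)
obs 3: x=0 → posterior Beta(9/2, 7)
obs 4: x=1 → posterior Beta(11/2, 7)
obs 5: x=1 → posterior Beta(13/2, 7)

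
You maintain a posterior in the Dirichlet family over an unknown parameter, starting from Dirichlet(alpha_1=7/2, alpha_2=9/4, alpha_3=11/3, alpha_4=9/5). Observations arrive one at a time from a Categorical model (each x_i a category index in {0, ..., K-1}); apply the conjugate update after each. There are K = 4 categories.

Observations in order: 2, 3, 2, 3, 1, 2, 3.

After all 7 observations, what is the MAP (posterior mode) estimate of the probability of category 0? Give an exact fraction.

150/853

obs 1: x=2 → posterior Dirichlet(7/2, 9/4, 14/3, 9/5)
obs 2: x=3 → posterior Dirichlet(7/2, 9/4, 14/3, 14/5)
obs 3: x=2 → posterior Dirichlet(7/2, 9/4, 17/3, 14/5)
obs 4: x=3 → posterior Dirichlet(7/2, 9/4, 17/3, 19/5)
obs 5: x=1 → posterior Dirichlet(7/2, 13/4, 17/3, 19/5)
obs 6: x=2 → posterior Dirichlet(7/2, 13/4, 20/3, 19/5)
obs 7: x=3 → posterior Dirichlet(7/2, 13/4, 20/3, 24/5)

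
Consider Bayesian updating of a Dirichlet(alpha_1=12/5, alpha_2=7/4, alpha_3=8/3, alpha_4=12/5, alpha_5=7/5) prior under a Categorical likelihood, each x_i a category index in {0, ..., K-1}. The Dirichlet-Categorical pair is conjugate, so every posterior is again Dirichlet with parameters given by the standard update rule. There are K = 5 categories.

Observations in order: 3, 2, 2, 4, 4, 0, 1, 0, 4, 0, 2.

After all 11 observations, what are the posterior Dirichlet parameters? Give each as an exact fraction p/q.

obs 1: x=3 → posterior Dirichlet(12/5, 7/4, 8/3, 17/5, 7/5)
obs 2: x=2 → posterior Dirichlet(12/5, 7/4, 11/3, 17/5, 7/5)
obs 3: x=2 → posterior Dirichlet(12/5, 7/4, 14/3, 17/5, 7/5)
obs 4: x=4 → posterior Dirichlet(12/5, 7/4, 14/3, 17/5, 12/5)
obs 5: x=4 → posterior Dirichlet(12/5, 7/4, 14/3, 17/5, 17/5)
obs 6: x=0 → posterior Dirichlet(17/5, 7/4, 14/3, 17/5, 17/5)
obs 7: x=1 → posterior Dirichlet(17/5, 11/4, 14/3, 17/5, 17/5)
obs 8: x=0 → posterior Dirichlet(22/5, 11/4, 14/3, 17/5, 17/5)
obs 9: x=4 → posterior Dirichlet(22/5, 11/4, 14/3, 17/5, 22/5)
obs 10: x=0 → posterior Dirichlet(27/5, 11/4, 14/3, 17/5, 22/5)
obs 11: x=2 → posterior Dirichlet(27/5, 11/4, 17/3, 17/5, 22/5)

alpha_1=27/5, alpha_2=11/4, alpha_3=17/3, alpha_4=17/5, alpha_5=22/5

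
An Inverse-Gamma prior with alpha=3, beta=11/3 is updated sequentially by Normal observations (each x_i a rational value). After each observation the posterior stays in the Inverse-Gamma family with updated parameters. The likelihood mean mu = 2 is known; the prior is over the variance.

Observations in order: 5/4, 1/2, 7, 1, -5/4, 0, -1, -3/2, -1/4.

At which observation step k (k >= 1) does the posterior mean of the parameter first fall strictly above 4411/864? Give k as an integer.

k = 5

obs 1: x=5/4 → posterior Inverse-Gamma(7/2, 379/96)
obs 2: x=1/2 → posterior Inverse-Gamma(4, 487/96)
obs 3: x=7 → posterior Inverse-Gamma(9/2, 1687/96)
obs 4: x=1 → posterior Inverse-Gamma(5, 1735/96)
obs 5: x=-5/4 → posterior Inverse-Gamma(11/2, 1121/48)
obs 6: x=0 → posterior Inverse-Gamma(6, 1217/48)
obs 7: x=-1 → posterior Inverse-Gamma(13/2, 1433/48)
obs 8: x=-3/2 → posterior Inverse-Gamma(7, 1727/48)
obs 9: x=-1/4 → posterior Inverse-Gamma(15/2, 3697/96)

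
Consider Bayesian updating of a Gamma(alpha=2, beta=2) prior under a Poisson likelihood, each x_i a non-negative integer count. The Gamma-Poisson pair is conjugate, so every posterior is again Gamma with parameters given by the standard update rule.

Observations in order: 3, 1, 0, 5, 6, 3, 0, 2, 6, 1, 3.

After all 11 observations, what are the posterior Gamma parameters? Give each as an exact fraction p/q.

alpha=32, beta=13

obs 1: x=3 → posterior Gamma(5, 3)
obs 2: x=1 → posterior Gamma(6, 4)
obs 3: x=0 → posterior Gamma(6, 5)
obs 4: x=5 → posterior Gamma(11, 6)
obs 5: x=6 → posterior Gamma(17, 7)
obs 6: x=3 → posterior Gamma(20, 8)
obs 7: x=0 → posterior Gamma(20, 9)
obs 8: x=2 → posterior Gamma(22, 10)
obs 9: x=6 → posterior Gamma(28, 11)
obs 10: x=1 → posterior Gamma(29, 12)
obs 11: x=3 → posterior Gamma(32, 13)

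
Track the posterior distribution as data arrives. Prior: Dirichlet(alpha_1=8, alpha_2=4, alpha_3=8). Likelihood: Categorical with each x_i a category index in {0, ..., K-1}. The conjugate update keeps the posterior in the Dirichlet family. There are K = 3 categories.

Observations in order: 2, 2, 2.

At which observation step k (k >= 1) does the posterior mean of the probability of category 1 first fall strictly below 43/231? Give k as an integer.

obs 1: x=2 → posterior Dirichlet(8, 4, 9)
obs 2: x=2 → posterior Dirichlet(8, 4, 10)
obs 3: x=2 → posterior Dirichlet(8, 4, 11)

k = 2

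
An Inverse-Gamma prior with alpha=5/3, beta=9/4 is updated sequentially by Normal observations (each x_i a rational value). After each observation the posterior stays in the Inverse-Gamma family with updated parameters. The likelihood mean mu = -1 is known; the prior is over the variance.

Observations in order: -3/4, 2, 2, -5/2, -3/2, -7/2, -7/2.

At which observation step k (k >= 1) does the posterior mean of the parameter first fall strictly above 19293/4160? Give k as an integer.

obs 1: x=-3/4 → posterior Inverse-Gamma(13/6, 73/32)
obs 2: x=2 → posterior Inverse-Gamma(8/3, 217/32)
obs 3: x=2 → posterior Inverse-Gamma(19/6, 361/32)
obs 4: x=-5/2 → posterior Inverse-Gamma(11/3, 397/32)
obs 5: x=-3/2 → posterior Inverse-Gamma(25/6, 401/32)
obs 6: x=-7/2 → posterior Inverse-Gamma(14/3, 501/32)
obs 7: x=-7/2 → posterior Inverse-Gamma(31/6, 601/32)

k = 3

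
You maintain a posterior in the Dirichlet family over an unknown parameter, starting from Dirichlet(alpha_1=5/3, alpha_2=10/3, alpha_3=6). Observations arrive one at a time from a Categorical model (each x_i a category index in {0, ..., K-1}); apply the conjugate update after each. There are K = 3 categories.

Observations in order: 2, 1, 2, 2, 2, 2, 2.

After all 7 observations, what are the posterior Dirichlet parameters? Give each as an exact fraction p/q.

alpha_1=5/3, alpha_2=13/3, alpha_3=12

obs 1: x=2 → posterior Dirichlet(5/3, 10/3, 7)
obs 2: x=1 → posterior Dirichlet(5/3, 13/3, 7)
obs 3: x=2 → posterior Dirichlet(5/3, 13/3, 8)
obs 4: x=2 → posterior Dirichlet(5/3, 13/3, 9)
obs 5: x=2 → posterior Dirichlet(5/3, 13/3, 10)
obs 6: x=2 → posterior Dirichlet(5/3, 13/3, 11)
obs 7: x=2 → posterior Dirichlet(5/3, 13/3, 12)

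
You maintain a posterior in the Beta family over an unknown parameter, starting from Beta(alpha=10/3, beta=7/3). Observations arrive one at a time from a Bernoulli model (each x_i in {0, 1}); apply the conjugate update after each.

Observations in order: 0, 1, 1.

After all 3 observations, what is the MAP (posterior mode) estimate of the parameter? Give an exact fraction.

13/20

obs 1: x=0 → posterior Beta(10/3, 10/3)
obs 2: x=1 → posterior Beta(13/3, 10/3)
obs 3: x=1 → posterior Beta(16/3, 10/3)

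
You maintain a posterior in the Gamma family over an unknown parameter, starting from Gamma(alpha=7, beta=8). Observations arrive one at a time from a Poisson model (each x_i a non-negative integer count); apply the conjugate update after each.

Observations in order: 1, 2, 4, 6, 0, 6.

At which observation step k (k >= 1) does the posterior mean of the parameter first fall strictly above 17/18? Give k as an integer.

k = 2

obs 1: x=1 → posterior Gamma(8, 9)
obs 2: x=2 → posterior Gamma(10, 10)
obs 3: x=4 → posterior Gamma(14, 11)
obs 4: x=6 → posterior Gamma(20, 12)
obs 5: x=0 → posterior Gamma(20, 13)
obs 6: x=6 → posterior Gamma(26, 14)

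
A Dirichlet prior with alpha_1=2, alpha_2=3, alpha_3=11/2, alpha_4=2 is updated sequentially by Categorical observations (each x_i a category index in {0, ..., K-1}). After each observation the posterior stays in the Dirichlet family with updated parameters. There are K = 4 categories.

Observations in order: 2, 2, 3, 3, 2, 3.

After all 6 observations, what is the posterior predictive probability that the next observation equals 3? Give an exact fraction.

10/37

obs 1: x=2 → posterior Dirichlet(2, 3, 13/2, 2)
obs 2: x=2 → posterior Dirichlet(2, 3, 15/2, 2)
obs 3: x=3 → posterior Dirichlet(2, 3, 15/2, 3)
obs 4: x=3 → posterior Dirichlet(2, 3, 15/2, 4)
obs 5: x=2 → posterior Dirichlet(2, 3, 17/2, 4)
obs 6: x=3 → posterior Dirichlet(2, 3, 17/2, 5)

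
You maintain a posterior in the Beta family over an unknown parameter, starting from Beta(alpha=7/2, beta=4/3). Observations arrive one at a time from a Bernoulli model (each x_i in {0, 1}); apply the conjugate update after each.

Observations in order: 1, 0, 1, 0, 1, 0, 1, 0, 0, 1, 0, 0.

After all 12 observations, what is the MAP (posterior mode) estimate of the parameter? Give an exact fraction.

45/89

obs 1: x=1 → posterior Beta(9/2, 4/3)
obs 2: x=0 → posterior Beta(9/2, 7/3)
obs 3: x=1 → posterior Beta(11/2, 7/3)
obs 4: x=0 → posterior Beta(11/2, 10/3)
obs 5: x=1 → posterior Beta(13/2, 10/3)
obs 6: x=0 → posterior Beta(13/2, 13/3)
obs 7: x=1 → posterior Beta(15/2, 13/3)
obs 8: x=0 → posterior Beta(15/2, 16/3)
obs 9: x=0 → posterior Beta(15/2, 19/3)
obs 10: x=1 → posterior Beta(17/2, 19/3)
obs 11: x=0 → posterior Beta(17/2, 22/3)
obs 12: x=0 → posterior Beta(17/2, 25/3)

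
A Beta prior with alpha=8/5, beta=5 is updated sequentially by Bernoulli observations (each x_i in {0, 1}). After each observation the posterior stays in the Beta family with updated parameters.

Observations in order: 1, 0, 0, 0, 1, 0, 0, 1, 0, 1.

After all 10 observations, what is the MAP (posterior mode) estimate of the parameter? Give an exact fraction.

obs 1: x=1 → posterior Beta(13/5, 5)
obs 2: x=0 → posterior Beta(13/5, 6)
obs 3: x=0 → posterior Beta(13/5, 7)
obs 4: x=0 → posterior Beta(13/5, 8)
obs 5: x=1 → posterior Beta(18/5, 8)
obs 6: x=0 → posterior Beta(18/5, 9)
obs 7: x=0 → posterior Beta(18/5, 10)
obs 8: x=1 → posterior Beta(23/5, 10)
obs 9: x=0 → posterior Beta(23/5, 11)
obs 10: x=1 → posterior Beta(28/5, 11)

23/73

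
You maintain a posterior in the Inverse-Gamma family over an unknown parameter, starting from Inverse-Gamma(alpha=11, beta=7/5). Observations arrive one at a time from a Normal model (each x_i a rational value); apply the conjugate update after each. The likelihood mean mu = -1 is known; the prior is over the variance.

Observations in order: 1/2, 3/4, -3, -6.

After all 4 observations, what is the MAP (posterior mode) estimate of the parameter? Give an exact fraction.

obs 1: x=1/2 → posterior Inverse-Gamma(23/2, 101/40)
obs 2: x=3/4 → posterior Inverse-Gamma(12, 649/160)
obs 3: x=-3 → posterior Inverse-Gamma(25/2, 969/160)
obs 4: x=-6 → posterior Inverse-Gamma(13, 2969/160)

2969/2240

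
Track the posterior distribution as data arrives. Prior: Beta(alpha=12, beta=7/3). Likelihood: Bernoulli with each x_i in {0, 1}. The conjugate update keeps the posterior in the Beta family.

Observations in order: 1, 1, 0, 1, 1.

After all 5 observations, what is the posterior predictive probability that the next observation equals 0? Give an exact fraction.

5/29

obs 1: x=1 → posterior Beta(13, 7/3)
obs 2: x=1 → posterior Beta(14, 7/3)
obs 3: x=0 → posterior Beta(14, 10/3)
obs 4: x=1 → posterior Beta(15, 10/3)
obs 5: x=1 → posterior Beta(16, 10/3)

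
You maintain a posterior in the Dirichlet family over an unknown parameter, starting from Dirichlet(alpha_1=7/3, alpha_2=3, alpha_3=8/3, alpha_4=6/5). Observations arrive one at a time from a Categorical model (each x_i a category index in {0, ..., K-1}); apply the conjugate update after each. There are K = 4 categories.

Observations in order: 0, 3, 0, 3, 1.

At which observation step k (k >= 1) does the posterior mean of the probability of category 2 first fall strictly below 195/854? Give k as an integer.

obs 1: x=0 → posterior Dirichlet(10/3, 3, 8/3, 6/5)
obs 2: x=3 → posterior Dirichlet(10/3, 3, 8/3, 11/5)
obs 3: x=0 → posterior Dirichlet(13/3, 3, 8/3, 11/5)
obs 4: x=3 → posterior Dirichlet(13/3, 3, 8/3, 16/5)
obs 5: x=1 → posterior Dirichlet(13/3, 4, 8/3, 16/5)

k = 3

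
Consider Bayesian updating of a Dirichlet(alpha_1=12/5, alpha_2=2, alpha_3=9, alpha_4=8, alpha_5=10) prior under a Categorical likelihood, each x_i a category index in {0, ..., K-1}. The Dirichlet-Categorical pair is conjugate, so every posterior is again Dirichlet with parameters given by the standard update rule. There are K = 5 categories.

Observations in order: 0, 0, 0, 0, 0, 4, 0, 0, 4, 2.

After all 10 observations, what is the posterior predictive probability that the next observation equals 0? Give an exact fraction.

obs 1: x=0 → posterior Dirichlet(17/5, 2, 9, 8, 10)
obs 2: x=0 → posterior Dirichlet(22/5, 2, 9, 8, 10)
obs 3: x=0 → posterior Dirichlet(27/5, 2, 9, 8, 10)
obs 4: x=0 → posterior Dirichlet(32/5, 2, 9, 8, 10)
obs 5: x=0 → posterior Dirichlet(37/5, 2, 9, 8, 10)
obs 6: x=4 → posterior Dirichlet(37/5, 2, 9, 8, 11)
obs 7: x=0 → posterior Dirichlet(42/5, 2, 9, 8, 11)
obs 8: x=0 → posterior Dirichlet(47/5, 2, 9, 8, 11)
obs 9: x=4 → posterior Dirichlet(47/5, 2, 9, 8, 12)
obs 10: x=2 → posterior Dirichlet(47/5, 2, 10, 8, 12)

47/207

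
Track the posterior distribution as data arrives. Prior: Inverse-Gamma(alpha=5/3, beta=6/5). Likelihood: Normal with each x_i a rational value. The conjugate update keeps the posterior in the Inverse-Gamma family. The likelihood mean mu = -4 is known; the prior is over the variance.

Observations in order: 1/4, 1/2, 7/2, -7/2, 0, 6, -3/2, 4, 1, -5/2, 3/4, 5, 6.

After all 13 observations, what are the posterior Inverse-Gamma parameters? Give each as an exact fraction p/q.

alpha=49/6, beta=20571/80

obs 1: x=1/4 → posterior Inverse-Gamma(13/6, 1637/160)
obs 2: x=1/2 → posterior Inverse-Gamma(8/3, 3257/160)
obs 3: x=7/2 → posterior Inverse-Gamma(19/6, 7757/160)
obs 4: x=-7/2 → posterior Inverse-Gamma(11/3, 7777/160)
obs 5: x=0 → posterior Inverse-Gamma(25/6, 9057/160)
obs 6: x=6 → posterior Inverse-Gamma(14/3, 17057/160)
obs 7: x=-3/2 → posterior Inverse-Gamma(31/6, 17557/160)
obs 8: x=4 → posterior Inverse-Gamma(17/3, 22677/160)
obs 9: x=1 → posterior Inverse-Gamma(37/6, 24677/160)
obs 10: x=-5/2 → posterior Inverse-Gamma(20/3, 24857/160)
obs 11: x=3/4 → posterior Inverse-Gamma(43/6, 13331/80)
obs 12: x=5 → posterior Inverse-Gamma(23/3, 16571/80)
obs 13: x=6 → posterior Inverse-Gamma(49/6, 20571/80)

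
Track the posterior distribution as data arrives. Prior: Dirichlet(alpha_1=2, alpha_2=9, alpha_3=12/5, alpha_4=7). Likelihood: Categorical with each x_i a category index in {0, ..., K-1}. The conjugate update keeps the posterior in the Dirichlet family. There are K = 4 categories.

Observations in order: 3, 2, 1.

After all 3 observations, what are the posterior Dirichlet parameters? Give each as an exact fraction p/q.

obs 1: x=3 → posterior Dirichlet(2, 9, 12/5, 8)
obs 2: x=2 → posterior Dirichlet(2, 9, 17/5, 8)
obs 3: x=1 → posterior Dirichlet(2, 10, 17/5, 8)

alpha_1=2, alpha_2=10, alpha_3=17/5, alpha_4=8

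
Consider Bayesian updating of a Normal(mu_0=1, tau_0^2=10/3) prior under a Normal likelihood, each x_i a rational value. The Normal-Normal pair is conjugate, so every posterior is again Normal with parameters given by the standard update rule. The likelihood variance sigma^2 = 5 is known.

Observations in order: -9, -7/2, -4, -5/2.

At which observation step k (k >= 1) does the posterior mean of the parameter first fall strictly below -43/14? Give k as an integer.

obs 1: x=-9 → posterior Normal(-3, 2)
obs 2: x=-7/2 → posterior Normal(-22/7, 10/7)
obs 3: x=-4 → posterior Normal(-10/3, 10/9)
obs 4: x=-5/2 → posterior Normal(-35/11, 10/11)

k = 2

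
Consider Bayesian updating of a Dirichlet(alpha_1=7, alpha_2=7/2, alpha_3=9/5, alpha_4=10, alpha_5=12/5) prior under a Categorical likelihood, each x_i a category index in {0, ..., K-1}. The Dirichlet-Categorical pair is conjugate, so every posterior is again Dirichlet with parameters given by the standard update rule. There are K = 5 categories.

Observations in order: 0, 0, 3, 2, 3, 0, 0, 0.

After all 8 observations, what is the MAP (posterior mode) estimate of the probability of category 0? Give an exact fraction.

obs 1: x=0 → posterior Dirichlet(8, 7/2, 9/5, 10, 12/5)
obs 2: x=0 → posterior Dirichlet(9, 7/2, 9/5, 10, 12/5)
obs 3: x=3 → posterior Dirichlet(9, 7/2, 9/5, 11, 12/5)
obs 4: x=2 → posterior Dirichlet(9, 7/2, 14/5, 11, 12/5)
obs 5: x=3 → posterior Dirichlet(9, 7/2, 14/5, 12, 12/5)
obs 6: x=0 → posterior Dirichlet(10, 7/2, 14/5, 12, 12/5)
obs 7: x=0 → posterior Dirichlet(11, 7/2, 14/5, 12, 12/5)
obs 8: x=0 → posterior Dirichlet(12, 7/2, 14/5, 12, 12/5)

110/277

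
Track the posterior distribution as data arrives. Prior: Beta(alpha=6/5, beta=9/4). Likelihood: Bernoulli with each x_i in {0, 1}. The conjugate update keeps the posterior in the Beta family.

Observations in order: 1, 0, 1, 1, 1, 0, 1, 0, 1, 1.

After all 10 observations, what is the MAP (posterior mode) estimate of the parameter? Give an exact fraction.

obs 1: x=1 → posterior Beta(11/5, 9/4)
obs 2: x=0 → posterior Beta(11/5, 13/4)
obs 3: x=1 → posterior Beta(16/5, 13/4)
obs 4: x=1 → posterior Beta(21/5, 13/4)
obs 5: x=1 → posterior Beta(26/5, 13/4)
obs 6: x=0 → posterior Beta(26/5, 17/4)
obs 7: x=1 → posterior Beta(31/5, 17/4)
obs 8: x=0 → posterior Beta(31/5, 21/4)
obs 9: x=1 → posterior Beta(36/5, 21/4)
obs 10: x=1 → posterior Beta(41/5, 21/4)

144/229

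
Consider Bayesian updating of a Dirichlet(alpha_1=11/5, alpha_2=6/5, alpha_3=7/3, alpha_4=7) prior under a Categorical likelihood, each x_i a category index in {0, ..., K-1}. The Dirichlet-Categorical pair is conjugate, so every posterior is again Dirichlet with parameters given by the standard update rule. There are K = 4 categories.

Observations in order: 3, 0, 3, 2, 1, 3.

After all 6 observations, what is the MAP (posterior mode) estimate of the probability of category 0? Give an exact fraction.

obs 1: x=3 → posterior Dirichlet(11/5, 6/5, 7/3, 8)
obs 2: x=0 → posterior Dirichlet(16/5, 6/5, 7/3, 8)
obs 3: x=3 → posterior Dirichlet(16/5, 6/5, 7/3, 9)
obs 4: x=2 → posterior Dirichlet(16/5, 6/5, 10/3, 9)
obs 5: x=1 → posterior Dirichlet(16/5, 11/5, 10/3, 9)
obs 6: x=3 → posterior Dirichlet(16/5, 11/5, 10/3, 10)

33/221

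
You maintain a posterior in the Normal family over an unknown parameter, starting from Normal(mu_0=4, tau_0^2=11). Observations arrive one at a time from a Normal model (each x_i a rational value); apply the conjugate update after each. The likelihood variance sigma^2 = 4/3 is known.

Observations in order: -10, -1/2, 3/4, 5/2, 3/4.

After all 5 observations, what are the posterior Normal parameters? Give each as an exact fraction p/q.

obs 1: x=-10 → posterior Normal(-314/37, 44/37)
obs 2: x=-1/2 → posterior Normal(-661/140, 22/35)
obs 3: x=3/4 → posterior Normal(-1223/412, 44/103)
obs 4: x=5/2 → posterior Normal(-893/544, 11/34)
obs 5: x=3/4 → posterior Normal(-397/338, 44/169)

mu_0=-397/338, tau_0^2=44/169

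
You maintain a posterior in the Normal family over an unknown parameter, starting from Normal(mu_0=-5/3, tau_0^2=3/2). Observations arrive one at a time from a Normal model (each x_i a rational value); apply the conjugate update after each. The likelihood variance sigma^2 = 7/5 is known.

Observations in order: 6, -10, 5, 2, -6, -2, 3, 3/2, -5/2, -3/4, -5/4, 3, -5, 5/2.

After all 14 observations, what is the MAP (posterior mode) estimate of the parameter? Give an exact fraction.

-545/1344

obs 1: x=6 → posterior Normal(200/87, 21/29)
obs 2: x=-10 → posterior Normal(-125/66, 21/44)
obs 3: x=5 → posterior Normal(-25/177, 21/59)
obs 4: x=2 → posterior Normal(65/222, 21/74)
obs 5: x=-6 → posterior Normal(-205/267, 21/89)
obs 6: x=-2 → posterior Normal(-295/312, 21/104)
obs 7: x=3 → posterior Normal(-160/357, 3/17)
obs 8: x=3/2 → posterior Normal(-185/804, 21/134)
obs 9: x=-5/2 → posterior Normal(-205/447, 21/149)
obs 10: x=-3/4 → posterior Normal(-955/1968, 21/164)
obs 11: x=-5/4 → posterior Normal(-295/537, 21/179)
obs 12: x=3 → posterior Normal(-80/291, 21/194)
obs 13: x=-5 → posterior Normal(-35/57, 21/209)
obs 14: x=5/2 → posterior Normal(-545/1344, 3/32)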